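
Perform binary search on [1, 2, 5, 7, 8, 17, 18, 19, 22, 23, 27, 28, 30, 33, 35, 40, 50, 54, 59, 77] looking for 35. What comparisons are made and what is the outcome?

Binary search for 35 in [1, 2, 5, 7, 8, 17, 18, 19, 22, 23, 27, 28, 30, 33, 35, 40, 50, 54, 59, 77]:

lo=0, hi=19, mid=9, arr[mid]=23 -> 23 < 35, search right half
lo=10, hi=19, mid=14, arr[mid]=35 -> Found target at index 14!

Binary search finds 35 at index 14 after 2 comparisons. The search repeatedly halves the search space by comparing with the middle element.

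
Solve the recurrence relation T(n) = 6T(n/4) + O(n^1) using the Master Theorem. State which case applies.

Master Theorem for T(n) = 6T(n/4) + O(n^1):

a = 6, b = 4, c = 1
log_b(a) = log_4(6) = 1.2925

Case 1: c = 1 < log_4(6) = 1.2925
T(n) = O(n^(log_4 6))

For T(n) = 6T(n/4) + O(n^1): log_4(6) = 1.2925. This is Case 1 of the Master Theorem (c < log_b(a), work dominated by leaves), giving O(n^(log_4 6)).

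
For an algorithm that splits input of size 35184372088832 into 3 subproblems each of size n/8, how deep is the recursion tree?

For divide and conquer with division factor 8:

Problem sizes at each level:
Level 0: 35184372088832
Level 1: 4398046511104
Level 2: 549755813888
Level 3: 68719476736
Level 4: 8589934592
Level 5: 1073741824
Level 6: 134217728
Level 7: 16777216
Level 8: 2097152
Level 9: 262144
Level 10: 32768
Level 11: 4096
Level 12: 512
Level 13: 64
Level 14: 8
Level 15: 1

The root is level 0 and the size-1 base case is level 15 (the tree spans levels 0 through 15, i.e. 16 levels counting the root), so the depth is the number of divisions: log_8(35184372088832) = 15

The recursion tree depth is log_8(35184372088832) = 15. At each level, the problem size is divided by 8, so it takes 15 divisions to reduce to a base case of size 1. The algorithm makes 3 recursive calls at each level.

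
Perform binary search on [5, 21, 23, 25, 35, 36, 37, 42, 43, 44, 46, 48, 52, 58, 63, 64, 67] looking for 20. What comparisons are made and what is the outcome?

Binary search for 20 in [5, 21, 23, 25, 35, 36, 37, 42, 43, 44, 46, 48, 52, 58, 63, 64, 67]:

lo=0, hi=16, mid=8, arr[mid]=43 -> 43 > 20, search left half
lo=0, hi=7, mid=3, arr[mid]=25 -> 25 > 20, search left half
lo=0, hi=2, mid=1, arr[mid]=21 -> 21 > 20, search left half
lo=0, hi=0, mid=0, arr[mid]=5 -> 5 < 20, search right half
lo=1 > hi=0, target 20 not found

Binary search determines that 20 is not in the array after 4 comparisons. The search space was exhausted without finding the target.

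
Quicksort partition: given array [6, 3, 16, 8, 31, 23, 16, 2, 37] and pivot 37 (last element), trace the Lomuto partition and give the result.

Lomuto partition with pivot = 37:

Initial array: [6, 3, 16, 8, 31, 23, 16, 2, 37]

arr[0]=6 <= 37: swap with position 0, array becomes [6, 3, 16, 8, 31, 23, 16, 2, 37]
arr[1]=3 <= 37: swap with position 1, array becomes [6, 3, 16, 8, 31, 23, 16, 2, 37]
arr[2]=16 <= 37: swap with position 2, array becomes [6, 3, 16, 8, 31, 23, 16, 2, 37]
arr[3]=8 <= 37: swap with position 3, array becomes [6, 3, 16, 8, 31, 23, 16, 2, 37]
arr[4]=31 <= 37: swap with position 4, array becomes [6, 3, 16, 8, 31, 23, 16, 2, 37]
arr[5]=23 <= 37: swap with position 5, array becomes [6, 3, 16, 8, 31, 23, 16, 2, 37]
arr[6]=16 <= 37: swap with position 6, array becomes [6, 3, 16, 8, 31, 23, 16, 2, 37]
arr[7]=2 <= 37: swap with position 7, array becomes [6, 3, 16, 8, 31, 23, 16, 2, 37]

Place pivot at position 8: [6, 3, 16, 8, 31, 23, 16, 2, 37]
Pivot position: 8

After partitioning with pivot 37, the array becomes [6, 3, 16, 8, 31, 23, 16, 2, 37]. The pivot is placed at index 8. All elements to the left of the pivot are <= 37, and all elements to the right are > 37.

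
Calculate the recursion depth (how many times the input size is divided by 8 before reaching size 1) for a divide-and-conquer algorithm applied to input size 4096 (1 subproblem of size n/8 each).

For divide and conquer with division factor 8:

Problem sizes at each level:
Level 0: 4096
Level 1: 512
Level 2: 64
Level 3: 8
Level 4: 1

The root is level 0 and the size-1 base case is level 4 (the tree spans levels 0 through 4, i.e. 5 levels counting the root), so the depth is the number of divisions: log_8(4096) = 4

The recursion tree depth is log_8(4096) = 4. At each level, the problem size is divided by 8, so it takes 4 divisions to reduce to a base case of size 1. The algorithm makes 1 recursive call at each level.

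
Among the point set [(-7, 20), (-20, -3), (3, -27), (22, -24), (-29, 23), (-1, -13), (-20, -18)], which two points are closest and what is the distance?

Computing all pairwise distances among 7 points:

d((-7, 20), (-20, -3)) = 26.4197
d((-7, 20), (3, -27)) = 48.0521
d((-7, 20), (22, -24)) = 52.6972
d((-7, 20), (-29, 23)) = 22.2036
d((-7, 20), (-1, -13)) = 33.541
d((-7, 20), (-20, -18)) = 40.1622
d((-20, -3), (3, -27)) = 33.2415
d((-20, -3), (22, -24)) = 46.9574
d((-20, -3), (-29, 23)) = 27.5136
d((-20, -3), (-1, -13)) = 21.4709
d((-20, -3), (-20, -18)) = 15.0
d((3, -27), (22, -24)) = 19.2354
d((3, -27), (-29, 23)) = 59.3633
d((3, -27), (-1, -13)) = 14.5602 <-- minimum
d((3, -27), (-20, -18)) = 24.6982
d((22, -24), (-29, 23)) = 69.3542
d((22, -24), (-1, -13)) = 25.4951
d((22, -24), (-20, -18)) = 42.4264
d((-29, 23), (-1, -13)) = 45.607
d((-29, 23), (-20, -18)) = 41.9762
d((-1, -13), (-20, -18)) = 19.6469

Closest pair: (3, -27) and (-1, -13) with distance 14.5602

The closest pair is (3, -27) and (-1, -13) with Euclidean distance 14.5602. For 7 points, brute-force pairwise comparison is shown above. For large n, the divide-and-conquer algorithm (sort by x, recurse on halves, check the dividing strip) achieves O(n log n).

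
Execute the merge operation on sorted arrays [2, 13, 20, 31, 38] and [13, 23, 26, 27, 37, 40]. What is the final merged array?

Merging process:

Compare 2 vs 13: take 2 from left. Merged: [2]
Compare 13 vs 13: take 13 from left. Merged: [2, 13]
Compare 20 vs 13: take 13 from right. Merged: [2, 13, 13]
Compare 20 vs 23: take 20 from left. Merged: [2, 13, 13, 20]
Compare 31 vs 23: take 23 from right. Merged: [2, 13, 13, 20, 23]
Compare 31 vs 26: take 26 from right. Merged: [2, 13, 13, 20, 23, 26]
Compare 31 vs 27: take 27 from right. Merged: [2, 13, 13, 20, 23, 26, 27]
Compare 31 vs 37: take 31 from left. Merged: [2, 13, 13, 20, 23, 26, 27, 31]
Compare 38 vs 37: take 37 from right. Merged: [2, 13, 13, 20, 23, 26, 27, 31, 37]
Compare 38 vs 40: take 38 from left. Merged: [2, 13, 13, 20, 23, 26, 27, 31, 37, 38]
Append remaining from right: [40]. Merged: [2, 13, 13, 20, 23, 26, 27, 31, 37, 38, 40]

Final merged array: [2, 13, 13, 20, 23, 26, 27, 31, 37, 38, 40]
Total comparisons: 10

The merged array is [2, 13, 13, 20, 23, 26, 27, 31, 37, 38, 40], requiring 10 comparisons. The merge step runs in O(n) time where n is the total number of elements.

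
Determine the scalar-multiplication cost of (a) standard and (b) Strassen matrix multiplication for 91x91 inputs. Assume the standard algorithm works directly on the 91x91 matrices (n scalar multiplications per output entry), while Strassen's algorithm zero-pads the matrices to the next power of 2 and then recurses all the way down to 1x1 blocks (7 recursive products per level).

Matrix multiplication for 91x91 matrices:

Strassen's algorithm requires power-of-2 dimensions. Pad 91x91 to 128x128 (next power of 2).

Standard algorithm: 91^3 = 753571 multiplications
Strassen's algorithm: 7^(log2(128)) = 7^7 = 823543 multiplications
Difference: 753571 - 823543 = -69972 (Strassen uses MORE here due to padding overhead — for small or just-over-power-of-2 n, padding can outweigh the per-level savings)

Standard: 753571 multiplications (91^3). Strassen: 823543 multiplications (7^7, after padding to 128x128). Strassen reduces 8 recursive multiplications to 7 at each level.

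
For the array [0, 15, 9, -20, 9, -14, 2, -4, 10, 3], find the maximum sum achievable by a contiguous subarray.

Using Kadane's algorithm on [0, 15, 9, -20, 9, -14, 2, -4, 10, 3]:

Scanning through the array:
Position 1 (value 15): max_ending_here = 15, max_so_far = 15
Position 2 (value 9): max_ending_here = 24, max_so_far = 24
Position 3 (value -20): max_ending_here = 4, max_so_far = 24
Position 4 (value 9): max_ending_here = 13, max_so_far = 24
Position 5 (value -14): max_ending_here = -1, max_so_far = 24
Position 6 (value 2): max_ending_here = 2, max_so_far = 24
Position 7 (value -4): max_ending_here = -2, max_so_far = 24
Position 8 (value 10): max_ending_here = 10, max_so_far = 24
Position 9 (value 3): max_ending_here = 13, max_so_far = 24

Maximum subarray: [0, 15, 9]
Maximum sum: 24

The maximum subarray is [0, 15, 9] with sum 24. This subarray runs from index 0 to index 2.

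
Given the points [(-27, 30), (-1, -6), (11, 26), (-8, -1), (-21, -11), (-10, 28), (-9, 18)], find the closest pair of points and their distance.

Computing all pairwise distances among 7 points:

d((-27, 30), (-1, -6)) = 44.4072
d((-27, 30), (11, 26)) = 38.2099
d((-27, 30), (-8, -1)) = 36.3593
d((-27, 30), (-21, -11)) = 41.4367
d((-27, 30), (-10, 28)) = 17.1172
d((-27, 30), (-9, 18)) = 21.6333
d((-1, -6), (11, 26)) = 34.176
d((-1, -6), (-8, -1)) = 8.6023 <-- minimum
d((-1, -6), (-21, -11)) = 20.6155
d((-1, -6), (-10, 28)) = 35.171
d((-1, -6), (-9, 18)) = 25.2982
d((11, 26), (-8, -1)) = 33.0151
d((11, 26), (-21, -11)) = 48.9183
d((11, 26), (-10, 28)) = 21.095
d((11, 26), (-9, 18)) = 21.5407
d((-8, -1), (-21, -11)) = 16.4012
d((-8, -1), (-10, 28)) = 29.0689
d((-8, -1), (-9, 18)) = 19.0263
d((-21, -11), (-10, 28)) = 40.5216
d((-21, -11), (-9, 18)) = 31.3847
d((-10, 28), (-9, 18)) = 10.0499

Closest pair: (-1, -6) and (-8, -1) with distance 8.6023

The closest pair is (-1, -6) and (-8, -1) with Euclidean distance 8.6023. For 7 points, brute-force pairwise comparison is shown above. For large n, the divide-and-conquer algorithm (sort by x, recurse on halves, check the dividing strip) achieves O(n log n).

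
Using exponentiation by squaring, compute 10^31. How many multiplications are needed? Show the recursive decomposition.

Computing 10^31 by squaring (build up from 10^1; each line after the first costs one multiplication):

10^1 = 10
10^2 = (10^1)^2 = 10^2 = 100
10^3 = 10 * 10^2 = 10 * 100 = 1000
10^6 = (10^3)^2 = 1000^2 = 1000000
10^7 = 10 * 10^6 = 10 * 1000000 = 10000000
10^14 = (10^7)^2 = 10000000^2 = 100000000000000
10^15 = 10 * 10^14 = 10 * 100000000000000 = 1000000000000000
10^30 = (10^15)^2 = 1000000000000000^2 = 1000000000000000000000000000000
10^31 = 10 * 10^30 = 10 * 1000000000000000000000000000000 = 10000000000000000000000000000000

Result: 10000000000000000000000000000000
Multiplications needed: 8 (8 lines after 10^1)

10^31 = 10000000000000000000000000000000. Using exponentiation by squaring, this requires 8 multiplications. The key idea: if the exponent is even, square the half-power; if odd, multiply by the base once.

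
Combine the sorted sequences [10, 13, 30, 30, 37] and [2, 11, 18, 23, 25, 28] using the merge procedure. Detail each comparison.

Merging process:

Compare 10 vs 2: take 2 from right. Merged: [2]
Compare 10 vs 11: take 10 from left. Merged: [2, 10]
Compare 13 vs 11: take 11 from right. Merged: [2, 10, 11]
Compare 13 vs 18: take 13 from left. Merged: [2, 10, 11, 13]
Compare 30 vs 18: take 18 from right. Merged: [2, 10, 11, 13, 18]
Compare 30 vs 23: take 23 from right. Merged: [2, 10, 11, 13, 18, 23]
Compare 30 vs 25: take 25 from right. Merged: [2, 10, 11, 13, 18, 23, 25]
Compare 30 vs 28: take 28 from right. Merged: [2, 10, 11, 13, 18, 23, 25, 28]
Append remaining from left: [30, 30, 37]. Merged: [2, 10, 11, 13, 18, 23, 25, 28, 30, 30, 37]

Final merged array: [2, 10, 11, 13, 18, 23, 25, 28, 30, 30, 37]
Total comparisons: 8

The merged array is [2, 10, 11, 13, 18, 23, 25, 28, 30, 30, 37], requiring 8 comparisons. The merge step runs in O(n) time where n is the total number of elements.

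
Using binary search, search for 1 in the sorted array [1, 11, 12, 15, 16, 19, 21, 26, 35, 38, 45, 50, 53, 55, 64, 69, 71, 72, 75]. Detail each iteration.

Binary search for 1 in [1, 11, 12, 15, 16, 19, 21, 26, 35, 38, 45, 50, 53, 55, 64, 69, 71, 72, 75]:

lo=0, hi=18, mid=9, arr[mid]=38 -> 38 > 1, search left half
lo=0, hi=8, mid=4, arr[mid]=16 -> 16 > 1, search left half
lo=0, hi=3, mid=1, arr[mid]=11 -> 11 > 1, search left half
lo=0, hi=0, mid=0, arr[mid]=1 -> Found target at index 0!

Binary search finds 1 at index 0 after 4 comparisons. The search repeatedly halves the search space by comparing with the middle element.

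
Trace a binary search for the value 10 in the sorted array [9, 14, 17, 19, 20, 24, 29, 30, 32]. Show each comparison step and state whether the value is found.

Binary search for 10 in [9, 14, 17, 19, 20, 24, 29, 30, 32]:

lo=0, hi=8, mid=4, arr[mid]=20 -> 20 > 10, search left half
lo=0, hi=3, mid=1, arr[mid]=14 -> 14 > 10, search left half
lo=0, hi=0, mid=0, arr[mid]=9 -> 9 < 10, search right half
lo=1 > hi=0, target 10 not found

Binary search determines that 10 is not in the array after 3 comparisons. The search space was exhausted without finding the target.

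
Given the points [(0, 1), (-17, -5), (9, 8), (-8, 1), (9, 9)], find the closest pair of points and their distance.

Computing all pairwise distances among 5 points:

d((0, 1), (-17, -5)) = 18.0278
d((0, 1), (9, 8)) = 11.4018
d((0, 1), (-8, 1)) = 8.0
d((0, 1), (9, 9)) = 12.0416
d((-17, -5), (9, 8)) = 29.0689
d((-17, -5), (-8, 1)) = 10.8167
d((-17, -5), (9, 9)) = 29.5296
d((9, 8), (-8, 1)) = 18.3848
d((9, 8), (9, 9)) = 1.0 <-- minimum
d((-8, 1), (9, 9)) = 18.7883

Closest pair: (9, 8) and (9, 9) with distance 1.0

The closest pair is (9, 8) and (9, 9) with Euclidean distance 1.0. For 5 points, brute-force pairwise comparison is shown above. For large n, the divide-and-conquer algorithm (sort by x, recurse on halves, check the dividing strip) achieves O(n log n).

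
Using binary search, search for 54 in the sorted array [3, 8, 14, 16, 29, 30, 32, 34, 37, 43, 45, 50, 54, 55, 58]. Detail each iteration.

Binary search for 54 in [3, 8, 14, 16, 29, 30, 32, 34, 37, 43, 45, 50, 54, 55, 58]:

lo=0, hi=14, mid=7, arr[mid]=34 -> 34 < 54, search right half
lo=8, hi=14, mid=11, arr[mid]=50 -> 50 < 54, search right half
lo=12, hi=14, mid=13, arr[mid]=55 -> 55 > 54, search left half
lo=12, hi=12, mid=12, arr[mid]=54 -> Found target at index 12!

Binary search finds 54 at index 12 after 4 comparisons. The search repeatedly halves the search space by comparing with the middle element.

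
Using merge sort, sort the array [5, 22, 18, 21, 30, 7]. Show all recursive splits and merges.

Merge sort trace:

Split: [5, 22, 18, 21, 30, 7] -> [5, 22, 18] and [21, 30, 7]
  Split: [5, 22, 18] -> [5] and [22, 18]
    Split: [22, 18] -> [22] and [18]
    Merge: [22] + [18] -> [18, 22]
  Merge: [5] + [18, 22] -> [5, 18, 22]
  Split: [21, 30, 7] -> [21] and [30, 7]
    Split: [30, 7] -> [30] and [7]
    Merge: [30] + [7] -> [7, 30]
  Merge: [21] + [7, 30] -> [7, 21, 30]
Merge: [5, 18, 22] + [7, 21, 30] -> [5, 7, 18, 21, 22, 30]

Final sorted array: [5, 7, 18, 21, 22, 30]

The merge sort proceeds by recursively splitting the array and merging sorted halves.
After all merges, the sorted array is [5, 7, 18, 21, 22, 30].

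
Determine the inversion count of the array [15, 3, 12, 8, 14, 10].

Finding inversions in [15, 3, 12, 8, 14, 10]:

(0, 1): arr[0]=15 > arr[1]=3
(0, 2): arr[0]=15 > arr[2]=12
(0, 3): arr[0]=15 > arr[3]=8
(0, 4): arr[0]=15 > arr[4]=14
(0, 5): arr[0]=15 > arr[5]=10
(2, 3): arr[2]=12 > arr[3]=8
(2, 5): arr[2]=12 > arr[5]=10
(4, 5): arr[4]=14 > arr[5]=10

Total inversions: 8

The array has 8 inversion(s): (0,1), (0,2), (0,3), (0,4), (0,5), (2,3), (2,5), (4,5). Each pair (i,j) satisfies i < j and arr[i] > arr[j].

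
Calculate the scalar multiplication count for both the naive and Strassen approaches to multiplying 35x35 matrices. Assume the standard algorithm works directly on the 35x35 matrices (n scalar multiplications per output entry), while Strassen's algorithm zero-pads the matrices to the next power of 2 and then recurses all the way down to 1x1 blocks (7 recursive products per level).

Matrix multiplication for 35x35 matrices:

Strassen's algorithm requires power-of-2 dimensions. Pad 35x35 to 64x64 (next power of 2).

Standard algorithm: 35^3 = 42875 multiplications
Strassen's algorithm: 7^(log2(64)) = 7^6 = 117649 multiplications
Difference: 42875 - 117649 = -74774 (Strassen uses MORE here due to padding overhead — for small or just-over-power-of-2 n, padding can outweigh the per-level savings)

Standard: 42875 multiplications (35^3). Strassen: 117649 multiplications (7^6, after padding to 64x64). Strassen reduces 8 recursive multiplications to 7 at each level.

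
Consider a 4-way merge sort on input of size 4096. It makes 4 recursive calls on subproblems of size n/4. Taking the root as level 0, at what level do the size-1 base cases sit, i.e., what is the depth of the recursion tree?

For divide and conquer with division factor 4:

Problem sizes at each level:
Level 0: 4096
Level 1: 1024
Level 2: 256
Level 3: 64
Level 4: 16
Level 5: 4
Level 6: 1

The root is level 0 and the size-1 base case is level 6 (the tree spans levels 0 through 6, i.e. 7 levels counting the root), so the depth is the number of divisions: log_4(4096) = 6

The recursion tree depth is log_4(4096) = 6. At each level, the problem size is divided by 4, so it takes 6 divisions to reduce to a base case of size 1. The algorithm makes 4 recursive calls at each level.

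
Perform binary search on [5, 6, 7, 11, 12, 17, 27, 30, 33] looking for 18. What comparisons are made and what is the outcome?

Binary search for 18 in [5, 6, 7, 11, 12, 17, 27, 30, 33]:

lo=0, hi=8, mid=4, arr[mid]=12 -> 12 < 18, search right half
lo=5, hi=8, mid=6, arr[mid]=27 -> 27 > 18, search left half
lo=5, hi=5, mid=5, arr[mid]=17 -> 17 < 18, search right half
lo=6 > hi=5, target 18 not found

Binary search determines that 18 is not in the array after 3 comparisons. The search space was exhausted without finding the target.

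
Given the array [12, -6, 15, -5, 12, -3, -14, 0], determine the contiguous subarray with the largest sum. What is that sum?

Using Kadane's algorithm on [12, -6, 15, -5, 12, -3, -14, 0]:

Scanning through the array:
Position 1 (value -6): max_ending_here = 6, max_so_far = 12
Position 2 (value 15): max_ending_here = 21, max_so_far = 21
Position 3 (value -5): max_ending_here = 16, max_so_far = 21
Position 4 (value 12): max_ending_here = 28, max_so_far = 28
Position 5 (value -3): max_ending_here = 25, max_so_far = 28
Position 6 (value -14): max_ending_here = 11, max_so_far = 28
Position 7 (value 0): max_ending_here = 11, max_so_far = 28

Maximum subarray: [12, -6, 15, -5, 12]
Maximum sum: 28

The maximum subarray is [12, -6, 15, -5, 12] with sum 28. This subarray runs from index 0 to index 4.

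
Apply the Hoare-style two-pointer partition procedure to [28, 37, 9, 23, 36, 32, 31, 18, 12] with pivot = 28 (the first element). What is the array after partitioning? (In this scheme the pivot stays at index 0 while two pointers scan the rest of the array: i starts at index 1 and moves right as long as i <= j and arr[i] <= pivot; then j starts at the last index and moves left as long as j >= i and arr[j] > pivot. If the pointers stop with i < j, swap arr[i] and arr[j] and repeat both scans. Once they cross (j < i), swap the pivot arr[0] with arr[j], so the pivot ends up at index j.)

Hoare-style two-pointer partition with pivot = 28:

Initial array: [28, 37, 9, 23, 36, 32, 31, 18, 12]

Pointers start at i = 1, j = 8.
i stops at index 1 (arr[1]=37 > 28), j stops at index 8 (arr[8]=12 <= 28): swap arr[1] and arr[8], array becomes [28, 12, 9, 23, 36, 32, 31, 18, 37]
i stops at index 4 (arr[4]=36 > 28), j stops at index 7 (arr[7]=18 <= 28): swap arr[4] and arr[7], array becomes [28, 12, 9, 23, 18, 32, 31, 36, 37]
i ends at 5, j ends at 4: the pointers have crossed (j < i), so scanning stops.

Swap pivot arr[0] with arr[4] to place pivot at position 4: [18, 12, 9, 23, 28, 32, 31, 36, 37]
Pivot position: 4

After partitioning with pivot 28, the array becomes [18, 12, 9, 23, 28, 32, 31, 36, 37]. The pivot is placed at index 4. All elements to the left of the pivot are <= 28, and all elements to the right are > 28.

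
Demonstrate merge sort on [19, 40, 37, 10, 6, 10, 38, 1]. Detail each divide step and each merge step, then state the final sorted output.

Merge sort trace:

Split: [19, 40, 37, 10, 6, 10, 38, 1] -> [19, 40, 37, 10] and [6, 10, 38, 1]
  Split: [19, 40, 37, 10] -> [19, 40] and [37, 10]
    Split: [19, 40] -> [19] and [40]
    Merge: [19] + [40] -> [19, 40]
    Split: [37, 10] -> [37] and [10]
    Merge: [37] + [10] -> [10, 37]
  Merge: [19, 40] + [10, 37] -> [10, 19, 37, 40]
  Split: [6, 10, 38, 1] -> [6, 10] and [38, 1]
    Split: [6, 10] -> [6] and [10]
    Merge: [6] + [10] -> [6, 10]
    Split: [38, 1] -> [38] and [1]
    Merge: [38] + [1] -> [1, 38]
  Merge: [6, 10] + [1, 38] -> [1, 6, 10, 38]
Merge: [10, 19, 37, 40] + [1, 6, 10, 38] -> [1, 6, 10, 10, 19, 37, 38, 40]

Final sorted array: [1, 6, 10, 10, 19, 37, 38, 40]

The merge sort proceeds by recursively splitting the array and merging sorted halves.
After all merges, the sorted array is [1, 6, 10, 10, 19, 37, 38, 40].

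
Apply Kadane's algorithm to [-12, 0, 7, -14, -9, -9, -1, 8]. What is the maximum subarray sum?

Using Kadane's algorithm on [-12, 0, 7, -14, -9, -9, -1, 8]:

Scanning through the array:
Position 1 (value 0): max_ending_here = 0, max_so_far = 0
Position 2 (value 7): max_ending_here = 7, max_so_far = 7
Position 3 (value -14): max_ending_here = -7, max_so_far = 7
Position 4 (value -9): max_ending_here = -9, max_so_far = 7
Position 5 (value -9): max_ending_here = -9, max_so_far = 7
Position 6 (value -1): max_ending_here = -1, max_so_far = 7
Position 7 (value 8): max_ending_here = 8, max_so_far = 8

Maximum subarray: [8]
Maximum sum: 8

The maximum subarray is [8] with sum 8. This subarray runs from index 7 to index 7.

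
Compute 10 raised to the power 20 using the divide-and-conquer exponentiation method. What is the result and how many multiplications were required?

Computing 10^20 by squaring (build up from 10^1; each line after the first costs one multiplication):

10^1 = 10
10^2 = (10^1)^2 = 10^2 = 100
10^4 = (10^2)^2 = 100^2 = 10000
10^5 = 10 * 10^4 = 10 * 10000 = 100000
10^10 = (10^5)^2 = 100000^2 = 10000000000
10^20 = (10^10)^2 = 10000000000^2 = 100000000000000000000

Result: 100000000000000000000
Multiplications needed: 5 (5 lines after 10^1)

10^20 = 100000000000000000000. Using exponentiation by squaring, this requires 5 multiplications. The key idea: if the exponent is even, square the half-power; if odd, multiply by the base once.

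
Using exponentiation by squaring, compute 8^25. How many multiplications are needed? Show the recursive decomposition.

Computing 8^25 by squaring (build up from 8^1; each line after the first costs one multiplication):

8^1 = 8
8^2 = (8^1)^2 = 8^2 = 64
8^3 = 8 * 8^2 = 8 * 64 = 512
8^6 = (8^3)^2 = 512^2 = 262144
8^12 = (8^6)^2 = 262144^2 = 68719476736
8^24 = (8^12)^2 = 68719476736^2 = 4722366482869645213696
8^25 = 8 * 8^24 = 8 * 4722366482869645213696 = 37778931862957161709568

Result: 37778931862957161709568
Multiplications needed: 6 (6 lines after 8^1)

8^25 = 37778931862957161709568. Using exponentiation by squaring, this requires 6 multiplications. The key idea: if the exponent is even, square the half-power; if odd, multiply by the base once.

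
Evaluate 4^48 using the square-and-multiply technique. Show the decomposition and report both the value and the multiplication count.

Computing 4^48 by squaring (build up from 4^1; each line after the first costs one multiplication):

4^1 = 4
4^2 = (4^1)^2 = 4^2 = 16
4^3 = 4 * 4^2 = 4 * 16 = 64
4^6 = (4^3)^2 = 64^2 = 4096
4^12 = (4^6)^2 = 4096^2 = 16777216
4^24 = (4^12)^2 = 16777216^2 = 281474976710656
4^48 = (4^24)^2 = 281474976710656^2 = 79228162514264337593543950336

Result: 79228162514264337593543950336
Multiplications needed: 6 (6 lines after 4^1)

4^48 = 79228162514264337593543950336. Using exponentiation by squaring, this requires 6 multiplications. The key idea: if the exponent is even, square the half-power; if odd, multiply by the base once.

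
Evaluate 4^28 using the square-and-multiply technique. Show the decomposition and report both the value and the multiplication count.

Computing 4^28 by squaring (build up from 4^1; each line after the first costs one multiplication):

4^1 = 4
4^2 = (4^1)^2 = 4^2 = 16
4^3 = 4 * 4^2 = 4 * 16 = 64
4^6 = (4^3)^2 = 64^2 = 4096
4^7 = 4 * 4^6 = 4 * 4096 = 16384
4^14 = (4^7)^2 = 16384^2 = 268435456
4^28 = (4^14)^2 = 268435456^2 = 72057594037927936

Result: 72057594037927936
Multiplications needed: 6 (6 lines after 4^1)

4^28 = 72057594037927936. Using exponentiation by squaring, this requires 6 multiplications. The key idea: if the exponent is even, square the half-power; if odd, multiply by the base once.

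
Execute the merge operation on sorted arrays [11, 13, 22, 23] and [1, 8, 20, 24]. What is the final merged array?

Merging process:

Compare 11 vs 1: take 1 from right. Merged: [1]
Compare 11 vs 8: take 8 from right. Merged: [1, 8]
Compare 11 vs 20: take 11 from left. Merged: [1, 8, 11]
Compare 13 vs 20: take 13 from left. Merged: [1, 8, 11, 13]
Compare 22 vs 20: take 20 from right. Merged: [1, 8, 11, 13, 20]
Compare 22 vs 24: take 22 from left. Merged: [1, 8, 11, 13, 20, 22]
Compare 23 vs 24: take 23 from left. Merged: [1, 8, 11, 13, 20, 22, 23]
Append remaining from right: [24]. Merged: [1, 8, 11, 13, 20, 22, 23, 24]

Final merged array: [1, 8, 11, 13, 20, 22, 23, 24]
Total comparisons: 7

The merged array is [1, 8, 11, 13, 20, 22, 23, 24], requiring 7 comparisons. The merge step runs in O(n) time where n is the total number of elements.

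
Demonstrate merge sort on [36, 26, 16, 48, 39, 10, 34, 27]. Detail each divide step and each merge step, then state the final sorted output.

Merge sort trace:

Split: [36, 26, 16, 48, 39, 10, 34, 27] -> [36, 26, 16, 48] and [39, 10, 34, 27]
  Split: [36, 26, 16, 48] -> [36, 26] and [16, 48]
    Split: [36, 26] -> [36] and [26]
    Merge: [36] + [26] -> [26, 36]
    Split: [16, 48] -> [16] and [48]
    Merge: [16] + [48] -> [16, 48]
  Merge: [26, 36] + [16, 48] -> [16, 26, 36, 48]
  Split: [39, 10, 34, 27] -> [39, 10] and [34, 27]
    Split: [39, 10] -> [39] and [10]
    Merge: [39] + [10] -> [10, 39]
    Split: [34, 27] -> [34] and [27]
    Merge: [34] + [27] -> [27, 34]
  Merge: [10, 39] + [27, 34] -> [10, 27, 34, 39]
Merge: [16, 26, 36, 48] + [10, 27, 34, 39] -> [10, 16, 26, 27, 34, 36, 39, 48]

Final sorted array: [10, 16, 26, 27, 34, 36, 39, 48]

The merge sort proceeds by recursively splitting the array and merging sorted halves.
After all merges, the sorted array is [10, 16, 26, 27, 34, 36, 39, 48].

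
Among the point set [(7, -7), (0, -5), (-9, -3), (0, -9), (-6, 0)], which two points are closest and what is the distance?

Computing all pairwise distances among 5 points:

d((7, -7), (0, -5)) = 7.2801
d((7, -7), (-9, -3)) = 16.4924
d((7, -7), (0, -9)) = 7.2801
d((7, -7), (-6, 0)) = 14.7648
d((0, -5), (-9, -3)) = 9.2195
d((0, -5), (0, -9)) = 4.0 <-- minimum
d((0, -5), (-6, 0)) = 7.8102
d((-9, -3), (0, -9)) = 10.8167
d((-9, -3), (-6, 0)) = 4.2426
d((0, -9), (-6, 0)) = 10.8167

Closest pair: (0, -5) and (0, -9) with distance 4.0

The closest pair is (0, -5) and (0, -9) with Euclidean distance 4.0. For 5 points, brute-force pairwise comparison is shown above. For large n, the divide-and-conquer algorithm (sort by x, recurse on halves, check the dividing strip) achieves O(n log n).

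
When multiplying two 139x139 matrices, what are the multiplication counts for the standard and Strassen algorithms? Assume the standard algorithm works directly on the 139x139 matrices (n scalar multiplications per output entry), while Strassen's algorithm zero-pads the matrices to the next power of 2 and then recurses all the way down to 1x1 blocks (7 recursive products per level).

Matrix multiplication for 139x139 matrices:

Strassen's algorithm requires power-of-2 dimensions. Pad 139x139 to 256x256 (next power of 2).

Standard algorithm: 139^3 = 2685619 multiplications
Strassen's algorithm: 7^(log2(256)) = 7^8 = 5764801 multiplications
Difference: 2685619 - 5764801 = -3079182 (Strassen uses MORE here due to padding overhead — for small or just-over-power-of-2 n, padding can outweigh the per-level savings)

Standard: 2685619 multiplications (139^3). Strassen: 5764801 multiplications (7^8, after padding to 256x256). Strassen reduces 8 recursive multiplications to 7 at each level.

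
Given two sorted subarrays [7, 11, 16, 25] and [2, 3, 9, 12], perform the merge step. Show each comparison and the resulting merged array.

Merging process:

Compare 7 vs 2: take 2 from right. Merged: [2]
Compare 7 vs 3: take 3 from right. Merged: [2, 3]
Compare 7 vs 9: take 7 from left. Merged: [2, 3, 7]
Compare 11 vs 9: take 9 from right. Merged: [2, 3, 7, 9]
Compare 11 vs 12: take 11 from left. Merged: [2, 3, 7, 9, 11]
Compare 16 vs 12: take 12 from right. Merged: [2, 3, 7, 9, 11, 12]
Append remaining from left: [16, 25]. Merged: [2, 3, 7, 9, 11, 12, 16, 25]

Final merged array: [2, 3, 7, 9, 11, 12, 16, 25]
Total comparisons: 6

The merged array is [2, 3, 7, 9, 11, 12, 16, 25], requiring 6 comparisons. The merge step runs in O(n) time where n is the total number of elements.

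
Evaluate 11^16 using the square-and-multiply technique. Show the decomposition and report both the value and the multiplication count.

Computing 11^16 by squaring (build up from 11^1; each line after the first costs one multiplication):

11^1 = 11
11^2 = (11^1)^2 = 11^2 = 121
11^4 = (11^2)^2 = 121^2 = 14641
11^8 = (11^4)^2 = 14641^2 = 214358881
11^16 = (11^8)^2 = 214358881^2 = 45949729863572161

Result: 45949729863572161
Multiplications needed: 4 (4 lines after 11^1)

11^16 = 45949729863572161. Using exponentiation by squaring, this requires 4 multiplications. The key idea: if the exponent is even, square the half-power; if odd, multiply by the base once.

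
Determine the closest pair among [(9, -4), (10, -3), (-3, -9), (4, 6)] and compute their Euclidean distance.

Computing all pairwise distances among 4 points:

d((9, -4), (10, -3)) = 1.4142 <-- minimum
d((9, -4), (-3, -9)) = 13.0
d((9, -4), (4, 6)) = 11.1803
d((10, -3), (-3, -9)) = 14.3178
d((10, -3), (4, 6)) = 10.8167
d((-3, -9), (4, 6)) = 16.5529

Closest pair: (9, -4) and (10, -3) with distance 1.4142

The closest pair is (9, -4) and (10, -3) with Euclidean distance 1.4142. For 4 points, brute-force pairwise comparison is shown above. For large n, the divide-and-conquer algorithm (sort by x, recurse on halves, check the dividing strip) achieves O(n log n).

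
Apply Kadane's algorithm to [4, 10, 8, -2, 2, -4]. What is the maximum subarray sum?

Using Kadane's algorithm on [4, 10, 8, -2, 2, -4]:

Scanning through the array:
Position 1 (value 10): max_ending_here = 14, max_so_far = 14
Position 2 (value 8): max_ending_here = 22, max_so_far = 22
Position 3 (value -2): max_ending_here = 20, max_so_far = 22
Position 4 (value 2): max_ending_here = 22, max_so_far = 22
Position 5 (value -4): max_ending_here = 18, max_so_far = 22

Maximum subarray: [4, 10, 8]
Maximum sum: 22

The maximum subarray is [4, 10, 8] with sum 22. This subarray runs from index 0 to index 2.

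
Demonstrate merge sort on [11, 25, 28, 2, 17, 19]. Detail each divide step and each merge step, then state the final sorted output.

Merge sort trace:

Split: [11, 25, 28, 2, 17, 19] -> [11, 25, 28] and [2, 17, 19]
  Split: [11, 25, 28] -> [11] and [25, 28]
    Split: [25, 28] -> [25] and [28]
    Merge: [25] + [28] -> [25, 28]
  Merge: [11] + [25, 28] -> [11, 25, 28]
  Split: [2, 17, 19] -> [2] and [17, 19]
    Split: [17, 19] -> [17] and [19]
    Merge: [17] + [19] -> [17, 19]
  Merge: [2] + [17, 19] -> [2, 17, 19]
Merge: [11, 25, 28] + [2, 17, 19] -> [2, 11, 17, 19, 25, 28]

Final sorted array: [2, 11, 17, 19, 25, 28]

The merge sort proceeds by recursively splitting the array and merging sorted halves.
After all merges, the sorted array is [2, 11, 17, 19, 25, 28].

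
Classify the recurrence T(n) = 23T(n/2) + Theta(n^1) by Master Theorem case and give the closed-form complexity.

Master Theorem for T(n) = 23T(n/2) + O(n^1):

a = 23, b = 2, c = 1
log_b(a) = log_2(23) = 4.5236

Case 1: c = 1 < log_2(23) = 4.5236
T(n) = O(n^(log_2 23))

For T(n) = 23T(n/2) + O(n^1): log_2(23) = 4.5236. This is Case 1 of the Master Theorem (c < log_b(a), work dominated by leaves), giving O(n^(log_2 23)).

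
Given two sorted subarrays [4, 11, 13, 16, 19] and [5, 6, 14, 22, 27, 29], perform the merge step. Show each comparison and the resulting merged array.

Merging process:

Compare 4 vs 5: take 4 from left. Merged: [4]
Compare 11 vs 5: take 5 from right. Merged: [4, 5]
Compare 11 vs 6: take 6 from right. Merged: [4, 5, 6]
Compare 11 vs 14: take 11 from left. Merged: [4, 5, 6, 11]
Compare 13 vs 14: take 13 from left. Merged: [4, 5, 6, 11, 13]
Compare 16 vs 14: take 14 from right. Merged: [4, 5, 6, 11, 13, 14]
Compare 16 vs 22: take 16 from left. Merged: [4, 5, 6, 11, 13, 14, 16]
Compare 19 vs 22: take 19 from left. Merged: [4, 5, 6, 11, 13, 14, 16, 19]
Append remaining from right: [22, 27, 29]. Merged: [4, 5, 6, 11, 13, 14, 16, 19, 22, 27, 29]

Final merged array: [4, 5, 6, 11, 13, 14, 16, 19, 22, 27, 29]
Total comparisons: 8

The merged array is [4, 5, 6, 11, 13, 14, 16, 19, 22, 27, 29], requiring 8 comparisons. The merge step runs in O(n) time where n is the total number of elements.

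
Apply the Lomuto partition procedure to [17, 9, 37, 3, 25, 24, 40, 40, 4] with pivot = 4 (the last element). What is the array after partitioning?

Lomuto partition with pivot = 4:

Initial array: [17, 9, 37, 3, 25, 24, 40, 40, 4]

arr[0]=17 > 4: no swap
arr[1]=9 > 4: no swap
arr[2]=37 > 4: no swap
arr[3]=3 <= 4: swap with position 0, array becomes [3, 9, 37, 17, 25, 24, 40, 40, 4]
arr[4]=25 > 4: no swap
arr[5]=24 > 4: no swap
arr[6]=40 > 4: no swap
arr[7]=40 > 4: no swap

Place pivot at position 1: [3, 4, 37, 17, 25, 24, 40, 40, 9]
Pivot position: 1

After partitioning with pivot 4, the array becomes [3, 4, 37, 17, 25, 24, 40, 40, 9]. The pivot is placed at index 1. All elements to the left of the pivot are <= 4, and all elements to the right are > 4.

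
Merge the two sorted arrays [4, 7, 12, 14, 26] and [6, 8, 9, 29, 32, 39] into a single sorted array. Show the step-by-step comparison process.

Merging process:

Compare 4 vs 6: take 4 from left. Merged: [4]
Compare 7 vs 6: take 6 from right. Merged: [4, 6]
Compare 7 vs 8: take 7 from left. Merged: [4, 6, 7]
Compare 12 vs 8: take 8 from right. Merged: [4, 6, 7, 8]
Compare 12 vs 9: take 9 from right. Merged: [4, 6, 7, 8, 9]
Compare 12 vs 29: take 12 from left. Merged: [4, 6, 7, 8, 9, 12]
Compare 14 vs 29: take 14 from left. Merged: [4, 6, 7, 8, 9, 12, 14]
Compare 26 vs 29: take 26 from left. Merged: [4, 6, 7, 8, 9, 12, 14, 26]
Append remaining from right: [29, 32, 39]. Merged: [4, 6, 7, 8, 9, 12, 14, 26, 29, 32, 39]

Final merged array: [4, 6, 7, 8, 9, 12, 14, 26, 29, 32, 39]
Total comparisons: 8

The merged array is [4, 6, 7, 8, 9, 12, 14, 26, 29, 32, 39], requiring 8 comparisons. The merge step runs in O(n) time where n is the total number of elements.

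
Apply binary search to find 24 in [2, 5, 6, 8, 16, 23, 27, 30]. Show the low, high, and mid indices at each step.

Binary search for 24 in [2, 5, 6, 8, 16, 23, 27, 30]:

lo=0, hi=7, mid=3, arr[mid]=8 -> 8 < 24, search right half
lo=4, hi=7, mid=5, arr[mid]=23 -> 23 < 24, search right half
lo=6, hi=7, mid=6, arr[mid]=27 -> 27 > 24, search left half
lo=6 > hi=5, target 24 not found

Binary search determines that 24 is not in the array after 3 comparisons. The search space was exhausted without finding the target.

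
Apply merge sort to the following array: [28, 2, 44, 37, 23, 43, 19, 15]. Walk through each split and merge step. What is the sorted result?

Merge sort trace:

Split: [28, 2, 44, 37, 23, 43, 19, 15] -> [28, 2, 44, 37] and [23, 43, 19, 15]
  Split: [28, 2, 44, 37] -> [28, 2] and [44, 37]
    Split: [28, 2] -> [28] and [2]
    Merge: [28] + [2] -> [2, 28]
    Split: [44, 37] -> [44] and [37]
    Merge: [44] + [37] -> [37, 44]
  Merge: [2, 28] + [37, 44] -> [2, 28, 37, 44]
  Split: [23, 43, 19, 15] -> [23, 43] and [19, 15]
    Split: [23, 43] -> [23] and [43]
    Merge: [23] + [43] -> [23, 43]
    Split: [19, 15] -> [19] and [15]
    Merge: [19] + [15] -> [15, 19]
  Merge: [23, 43] + [15, 19] -> [15, 19, 23, 43]
Merge: [2, 28, 37, 44] + [15, 19, 23, 43] -> [2, 15, 19, 23, 28, 37, 43, 44]

Final sorted array: [2, 15, 19, 23, 28, 37, 43, 44]

The merge sort proceeds by recursively splitting the array and merging sorted halves.
After all merges, the sorted array is [2, 15, 19, 23, 28, 37, 43, 44].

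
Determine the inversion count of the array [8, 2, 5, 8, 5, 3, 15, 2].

Finding inversions in [8, 2, 5, 8, 5, 3, 15, 2]:

(0, 1): arr[0]=8 > arr[1]=2
(0, 2): arr[0]=8 > arr[2]=5
(0, 4): arr[0]=8 > arr[4]=5
(0, 5): arr[0]=8 > arr[5]=3
(0, 7): arr[0]=8 > arr[7]=2
(2, 5): arr[2]=5 > arr[5]=3
(2, 7): arr[2]=5 > arr[7]=2
(3, 4): arr[3]=8 > arr[4]=5
(3, 5): arr[3]=8 > arr[5]=3
(3, 7): arr[3]=8 > arr[7]=2
(4, 5): arr[4]=5 > arr[5]=3
(4, 7): arr[4]=5 > arr[7]=2
(5, 7): arr[5]=3 > arr[7]=2
(6, 7): arr[6]=15 > arr[7]=2

Total inversions: 14

The array has 14 inversion(s): (0,1), (0,2), (0,4), (0,5), (0,7), (2,5), (2,7), (3,4), (3,5), (3,7), (4,5), (4,7), (5,7), (6,7). Each pair (i,j) satisfies i < j and arr[i] > arr[j].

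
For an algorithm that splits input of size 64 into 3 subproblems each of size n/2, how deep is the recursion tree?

For divide and conquer with division factor 2:

Problem sizes at each level:
Level 0: 64
Level 1: 32
Level 2: 16
Level 3: 8
Level 4: 4
Level 5: 2
Level 6: 1

The root is level 0 and the size-1 base case is level 6 (the tree spans levels 0 through 6, i.e. 7 levels counting the root), so the depth is the number of divisions: log_2(64) = 6

The recursion tree depth is log_2(64) = 6. At each level, the problem size is divided by 2, so it takes 6 divisions to reduce to a base case of size 1. The algorithm makes 3 recursive calls at each level.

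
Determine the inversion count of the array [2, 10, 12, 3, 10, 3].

Finding inversions in [2, 10, 12, 3, 10, 3]:

(1, 3): arr[1]=10 > arr[3]=3
(1, 5): arr[1]=10 > arr[5]=3
(2, 3): arr[2]=12 > arr[3]=3
(2, 4): arr[2]=12 > arr[4]=10
(2, 5): arr[2]=12 > arr[5]=3
(4, 5): arr[4]=10 > arr[5]=3

Total inversions: 6

The array has 6 inversion(s): (1,3), (1,5), (2,3), (2,4), (2,5), (4,5). Each pair (i,j) satisfies i < j and arr[i] > arr[j].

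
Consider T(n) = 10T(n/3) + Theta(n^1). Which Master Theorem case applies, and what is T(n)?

Master Theorem for T(n) = 10T(n/3) + O(n^1):

a = 10, b = 3, c = 1
log_b(a) = log_3(10) = 2.0959

Case 1: c = 1 < log_3(10) = 2.0959
T(n) = O(n^(log_3 10))

For T(n) = 10T(n/3) + O(n^1): log_3(10) = 2.0959. This is Case 1 of the Master Theorem (c < log_b(a), work dominated by leaves), giving O(n^(log_3 10)).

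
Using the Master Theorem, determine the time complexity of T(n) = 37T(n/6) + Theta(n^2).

Master Theorem for T(n) = 37T(n/6) + O(n^2):

a = 37, b = 6, c = 2
log_b(a) = log_6(37) = 2.0153

Case 1: c = 2 < log_6(37) = 2.0153
T(n) = O(n^(log_6 37))

For T(n) = 37T(n/6) + O(n^2): log_6(37) = 2.0153. This is Case 1 of the Master Theorem (c < log_b(a), work dominated by leaves), giving O(n^(log_6 37)).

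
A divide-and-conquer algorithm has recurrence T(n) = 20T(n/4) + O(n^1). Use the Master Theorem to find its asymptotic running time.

Master Theorem for T(n) = 20T(n/4) + O(n^1):

a = 20, b = 4, c = 1
log_b(a) = log_4(20) = 2.1610

Case 1: c = 1 < log_4(20) = 2.1610
T(n) = O(n^(log_4 20))

For T(n) = 20T(n/4) + O(n^1): log_4(20) = 2.1610. This is Case 1 of the Master Theorem (c < log_b(a), work dominated by leaves), giving O(n^(log_4 20)).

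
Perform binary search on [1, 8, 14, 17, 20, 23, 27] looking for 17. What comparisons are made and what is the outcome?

Binary search for 17 in [1, 8, 14, 17, 20, 23, 27]:

lo=0, hi=6, mid=3, arr[mid]=17 -> Found target at index 3!

Binary search finds 17 at index 3 after 1 comparisons. The search repeatedly halves the search space by comparing with the middle element.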